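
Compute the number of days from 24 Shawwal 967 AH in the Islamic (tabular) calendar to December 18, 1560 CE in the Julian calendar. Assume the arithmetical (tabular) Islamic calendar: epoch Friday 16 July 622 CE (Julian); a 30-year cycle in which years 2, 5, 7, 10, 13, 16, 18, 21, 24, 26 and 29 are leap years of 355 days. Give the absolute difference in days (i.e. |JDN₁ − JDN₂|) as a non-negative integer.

First date → JDN 2291047; second date → JDN 2291200.
The interval is |2291047 − 2291200| = 153 days.

153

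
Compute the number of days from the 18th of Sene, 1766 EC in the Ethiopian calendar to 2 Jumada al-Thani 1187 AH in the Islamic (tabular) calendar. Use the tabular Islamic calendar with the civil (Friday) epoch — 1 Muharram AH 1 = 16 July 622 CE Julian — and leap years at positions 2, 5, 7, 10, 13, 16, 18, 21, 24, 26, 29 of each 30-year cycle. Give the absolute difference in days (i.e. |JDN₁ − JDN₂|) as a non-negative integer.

306

JDN of the first date = 2369174.
JDN of the second date = 2368868.
|2368868 − 2369174| = 306.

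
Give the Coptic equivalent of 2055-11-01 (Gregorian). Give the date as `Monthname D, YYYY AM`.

Julian Day Number of the source date = 2471938.
Converting JDN 2471938 to the Coptic calendar gives 21 Paopi 1772 AM.

Paopi 21, 1772 AM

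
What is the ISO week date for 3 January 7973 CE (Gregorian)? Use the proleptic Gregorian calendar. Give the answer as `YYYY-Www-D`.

7973-W01-3

The weekday is Wednesday (ISO weekday 3).
That Wednesday belongs to ISO week 1 of ISO year 7973.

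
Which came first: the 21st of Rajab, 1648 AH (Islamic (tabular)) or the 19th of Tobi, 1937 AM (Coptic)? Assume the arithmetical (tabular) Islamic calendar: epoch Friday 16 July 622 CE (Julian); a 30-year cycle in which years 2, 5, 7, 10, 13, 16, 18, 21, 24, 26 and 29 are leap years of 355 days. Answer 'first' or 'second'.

Converting both to JDN: 2532279 vs 2532292; the smaller is the first.

first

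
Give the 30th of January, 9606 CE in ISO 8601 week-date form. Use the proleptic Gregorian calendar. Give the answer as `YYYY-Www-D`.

The weekday is Monday (ISO weekday 1).
That Monday belongs to ISO week 5 of ISO year 9606.

9606-W05-1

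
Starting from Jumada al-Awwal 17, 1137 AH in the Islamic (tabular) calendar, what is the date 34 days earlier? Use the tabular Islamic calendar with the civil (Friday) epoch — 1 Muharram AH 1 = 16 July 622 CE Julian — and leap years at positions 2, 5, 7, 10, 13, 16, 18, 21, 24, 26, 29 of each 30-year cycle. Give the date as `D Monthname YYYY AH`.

Counting 34 days back from JDN 2351135 reaches JDN 2351101, which is 12 Rabi' al-Thani 1137 AH.

12 Rabi' al-Thani 1137 AH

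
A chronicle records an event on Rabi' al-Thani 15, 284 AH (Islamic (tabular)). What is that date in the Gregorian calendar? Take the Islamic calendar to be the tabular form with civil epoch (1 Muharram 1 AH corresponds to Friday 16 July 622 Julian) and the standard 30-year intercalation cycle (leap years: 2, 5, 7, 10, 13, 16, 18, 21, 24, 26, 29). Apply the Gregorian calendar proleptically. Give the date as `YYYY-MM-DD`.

Both dates share Julian Day Number 2048829; in the Gregorian calendar that is 26 May 897 CE.

0897-05-26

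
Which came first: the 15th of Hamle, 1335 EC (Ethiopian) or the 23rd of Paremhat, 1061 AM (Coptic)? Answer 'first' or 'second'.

first

The two dates have Julian Day Numbers 2211778 and 2212397 respectively.
Since 2211778 < 2212397, the first date comes first.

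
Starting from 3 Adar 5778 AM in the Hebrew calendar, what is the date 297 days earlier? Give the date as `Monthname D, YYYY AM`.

Counting 297 days back from JDN 2458168 reaches JDN 2457871, which is Iyar 1, 5777 AM.

Iyar 1, 5777 AM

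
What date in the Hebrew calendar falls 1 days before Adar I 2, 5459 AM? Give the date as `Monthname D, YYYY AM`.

JDN of Adar I 2, 5459 AM = 2341639.
2341639 − 1 = 2341638.
JDN 2341638 in the Hebrew calendar is Adar I 1, 5459 AM.

Adar I 1, 5459 AM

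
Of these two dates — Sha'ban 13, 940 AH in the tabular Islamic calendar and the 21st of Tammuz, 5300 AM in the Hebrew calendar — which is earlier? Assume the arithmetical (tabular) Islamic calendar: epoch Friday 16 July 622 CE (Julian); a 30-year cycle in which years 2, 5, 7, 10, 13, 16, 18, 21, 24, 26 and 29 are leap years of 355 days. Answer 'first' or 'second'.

Converting both to JDN: 2281409 vs 2283720; the smaller is the first.

first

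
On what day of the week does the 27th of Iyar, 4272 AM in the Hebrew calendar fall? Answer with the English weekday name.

Sunday

In the proleptic Gregorian calendar this is 1 May 512 (JDN 1908185).
1908185 ≡ 6 (mod 7); counting from Monday = 0 gives Sunday.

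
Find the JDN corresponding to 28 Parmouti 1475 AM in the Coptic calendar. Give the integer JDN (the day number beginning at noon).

Equivalently 4 May 1759 (Gregorian).
JDN 2451545 is 1 January 2000 CE (Gregorian); the target day is −87900 days from there, so JDN = 2363645.

2363645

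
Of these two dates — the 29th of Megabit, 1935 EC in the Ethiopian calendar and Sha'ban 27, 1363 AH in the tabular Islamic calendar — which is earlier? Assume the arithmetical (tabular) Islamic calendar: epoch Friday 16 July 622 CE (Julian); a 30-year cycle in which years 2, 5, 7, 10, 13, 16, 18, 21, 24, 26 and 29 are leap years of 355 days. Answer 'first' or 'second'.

The two dates have Julian Day Numbers 2430822 and 2431320 respectively.
Since 2430822 < 2431320, the first date comes first.

first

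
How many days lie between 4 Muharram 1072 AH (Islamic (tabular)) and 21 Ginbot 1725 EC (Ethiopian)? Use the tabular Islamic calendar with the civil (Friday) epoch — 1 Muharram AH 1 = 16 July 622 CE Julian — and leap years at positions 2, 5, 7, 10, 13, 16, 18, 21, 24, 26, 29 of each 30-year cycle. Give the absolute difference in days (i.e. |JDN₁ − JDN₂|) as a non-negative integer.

26202

JDN of the first date = 2327970.
JDN of the second date = 2354172.
|2354172 − 2327970| = 26202.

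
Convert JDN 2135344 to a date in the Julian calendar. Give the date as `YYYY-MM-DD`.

1134-04-03

JDN 2135344 is 10 April 1134 in the proleptic Gregorian calendar.
In the Julian calendar that day is 1134-04-03.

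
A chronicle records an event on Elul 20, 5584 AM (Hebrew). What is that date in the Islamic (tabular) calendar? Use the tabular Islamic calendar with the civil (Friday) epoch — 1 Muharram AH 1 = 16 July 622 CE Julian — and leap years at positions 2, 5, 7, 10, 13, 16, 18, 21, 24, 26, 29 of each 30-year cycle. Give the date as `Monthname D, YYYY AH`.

Muharram 19, 1240 AH

Julian Day Number of the source date = 2387518.
Converting JDN 2387518 to the tabular Islamic calendar gives 19 Muharram 1240 AH.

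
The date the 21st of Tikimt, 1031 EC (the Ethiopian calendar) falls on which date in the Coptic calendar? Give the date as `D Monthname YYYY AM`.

The source date corresponds to 24 October 1038 in the proleptic Gregorian calendar (JDN 2100478).
That day falls on 21 Paopi 755 AM in the Coptic calendar.

21 Paopi 755 AM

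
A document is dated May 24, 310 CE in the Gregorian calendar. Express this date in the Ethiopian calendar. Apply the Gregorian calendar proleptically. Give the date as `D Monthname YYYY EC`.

28 Ginbot 302 EC

Both dates share Julian Day Number 1834428; in the Ethiopian calendar that is 28 Ginbot 302 EC.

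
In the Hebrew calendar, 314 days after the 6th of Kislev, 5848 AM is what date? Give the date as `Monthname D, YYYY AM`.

Tishrei 25, 5849 AM

JDN of the 6th of Kislev, 5848 AM = 2483656.
2483656 + 314 = 2483970.
JDN 2483970 in the Hebrew calendar is Tishrei 25, 5849 AM.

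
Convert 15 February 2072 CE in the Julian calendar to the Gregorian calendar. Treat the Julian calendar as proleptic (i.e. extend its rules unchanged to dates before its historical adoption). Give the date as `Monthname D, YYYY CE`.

At this point the Julian calendar is 13 days behind the Gregorian.
15 February 2072 Julian + 13 days → 28 February 2072 Gregorian.

February 28, 2072 CE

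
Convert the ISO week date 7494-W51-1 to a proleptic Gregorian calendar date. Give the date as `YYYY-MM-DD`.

ISO week 1 of 7494 is the week containing the first Thursday of 7494.
Week 51, day 1 (Monday) lands on 7494-12-17.

7494-12-17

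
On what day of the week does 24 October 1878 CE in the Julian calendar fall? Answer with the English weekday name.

This is JDN 2407294 (5 November 1878 Gregorian).
Since JDN mod 7 = 1 (0 = Monday), the day is Tuesday.

Tuesday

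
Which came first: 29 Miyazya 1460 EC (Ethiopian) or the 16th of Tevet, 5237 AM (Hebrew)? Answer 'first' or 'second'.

first

The two dates have Julian Day Numbers 2257359 and 2260533 respectively.
Since 2257359 < 2260533, the first date comes first.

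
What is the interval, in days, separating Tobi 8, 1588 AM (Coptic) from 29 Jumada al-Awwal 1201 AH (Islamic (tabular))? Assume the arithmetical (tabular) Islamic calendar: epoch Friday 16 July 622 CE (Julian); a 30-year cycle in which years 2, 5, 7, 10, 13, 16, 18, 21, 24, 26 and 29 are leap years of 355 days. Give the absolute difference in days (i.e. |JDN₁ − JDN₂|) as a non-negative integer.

First date → JDN 2404809; second date → JDN 2373826.
The interval is |2404809 − 2373826| = 30983 days.

30983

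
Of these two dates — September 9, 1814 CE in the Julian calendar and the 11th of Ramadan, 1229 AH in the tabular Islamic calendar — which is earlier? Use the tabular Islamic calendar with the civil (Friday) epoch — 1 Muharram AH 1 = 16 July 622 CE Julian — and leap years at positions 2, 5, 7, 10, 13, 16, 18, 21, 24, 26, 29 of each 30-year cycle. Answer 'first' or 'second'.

second

First date → JDN 2383873; second date → JDN 2383848.
JDN 2383848 < JDN 2383873, so the second date is earlier.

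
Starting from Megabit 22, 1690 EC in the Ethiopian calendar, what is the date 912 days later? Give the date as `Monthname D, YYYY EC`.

Meskerem 18, 1693 EC

JDN of Megabit 22, 1690 EC = 2341329.
2341329 + 912 = 2342241.
JDN 2342241 in the Ethiopian calendar is Meskerem 18, 1693 EC.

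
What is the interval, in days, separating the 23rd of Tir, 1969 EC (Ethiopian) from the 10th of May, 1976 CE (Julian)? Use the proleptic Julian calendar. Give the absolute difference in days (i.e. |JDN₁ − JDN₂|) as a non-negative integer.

253

JDN of the first date = 2443175.
JDN of the second date = 2442922.
|2442922 − 2443175| = 253.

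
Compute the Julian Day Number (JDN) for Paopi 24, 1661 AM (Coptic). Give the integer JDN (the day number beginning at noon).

In the Gregorian calendar the same day is 3 November 1944.
JDN 2400001 is 17 November 1858 CE (Gregorian), MJD 0; the target day is +31397 days from there, so JDN = 2431398.

2431398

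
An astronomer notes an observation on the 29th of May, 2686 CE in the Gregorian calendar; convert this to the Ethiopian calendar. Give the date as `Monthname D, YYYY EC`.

Ginbot 16, 2678 EC

Julian Day Number of the source date = 2702250.
Converting JDN 2702250 to the Ethiopian calendar gives 16 Ginbot 2678 EC.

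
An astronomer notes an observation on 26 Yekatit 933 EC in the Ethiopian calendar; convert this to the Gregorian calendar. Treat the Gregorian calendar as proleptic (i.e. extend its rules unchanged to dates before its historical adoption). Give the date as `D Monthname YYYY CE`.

25 February 941 CE

Both dates share Julian Day Number 2064809; in the Gregorian calendar that is 25 February 941 CE.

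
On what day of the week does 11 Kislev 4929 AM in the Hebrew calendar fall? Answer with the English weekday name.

Wednesday

Equivalently 20 November 1168 Gregorian, JDN 2147987.
Since JDN mod 7 = 2 (0 = Monday), the day is Wednesday.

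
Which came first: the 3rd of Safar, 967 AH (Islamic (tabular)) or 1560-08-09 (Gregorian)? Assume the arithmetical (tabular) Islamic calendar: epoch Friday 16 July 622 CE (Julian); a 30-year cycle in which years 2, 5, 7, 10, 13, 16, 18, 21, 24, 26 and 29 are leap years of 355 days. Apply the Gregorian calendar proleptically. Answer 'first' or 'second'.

The two dates have Julian Day Numbers 2290790 and 2291059 respectively.
Since 2290790 < 2291059, the first date comes first.

first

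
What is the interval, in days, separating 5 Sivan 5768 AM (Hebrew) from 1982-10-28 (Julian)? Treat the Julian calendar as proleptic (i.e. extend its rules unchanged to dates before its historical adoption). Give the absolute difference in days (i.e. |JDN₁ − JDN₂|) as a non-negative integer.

9342

JDN of the first date = 2454626.
JDN of the second date = 2445284.
|2445284 − 2454626| = 9342.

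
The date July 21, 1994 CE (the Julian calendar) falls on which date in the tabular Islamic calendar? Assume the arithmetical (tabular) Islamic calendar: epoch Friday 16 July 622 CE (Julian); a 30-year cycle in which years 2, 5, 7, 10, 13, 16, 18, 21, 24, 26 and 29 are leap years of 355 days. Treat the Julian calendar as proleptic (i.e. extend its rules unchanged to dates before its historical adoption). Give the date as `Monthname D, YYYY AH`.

Julian Day Number of the source date = 2449568.
Converting JDN 2449568 to the tabular Islamic calendar gives 25 Safar 1415 AH.

Safar 25, 1415 AH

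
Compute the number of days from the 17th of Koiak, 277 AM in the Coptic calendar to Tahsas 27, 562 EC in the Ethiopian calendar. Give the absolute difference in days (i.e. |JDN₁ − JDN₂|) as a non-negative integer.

3297

First date → JDN 1925945; second date → JDN 1929242.
The interval is |1925945 − 1929242| = 3297 days.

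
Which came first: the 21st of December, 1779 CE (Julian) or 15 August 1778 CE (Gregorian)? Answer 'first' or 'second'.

second

The two dates have Julian Day Numbers 2371192 and 2370688 respectively.
Since 2370688 < 2371192, the second date comes first.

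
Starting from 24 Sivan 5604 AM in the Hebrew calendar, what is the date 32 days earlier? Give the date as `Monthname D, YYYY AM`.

Iyar 21, 5604 AM

Counting 32 days back from JDN 2394729 reaches JDN 2394697, which is Iyar 21, 5604 AM.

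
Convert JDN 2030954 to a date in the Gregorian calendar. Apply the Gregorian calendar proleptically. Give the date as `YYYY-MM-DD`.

JDN 2451545 is 1 Jan 2000; 2030954 is −420591 days from there.

0848-06-17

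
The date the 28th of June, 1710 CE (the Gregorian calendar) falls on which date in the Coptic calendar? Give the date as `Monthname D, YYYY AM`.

Julian Day Number of the source date = 2345803.
Converting JDN 2345803 to the Coptic calendar gives 23 Paoni 1426 AM.

Paoni 23, 1426 AM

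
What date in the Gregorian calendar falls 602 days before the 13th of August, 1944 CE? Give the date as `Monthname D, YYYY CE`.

JDN of the 13th of August, 1944 CE = 2431316.
2431316 − 602 = 2430714.
JDN 2430714 in the Gregorian calendar is December 20, 1942 CE.

December 20, 1942 CE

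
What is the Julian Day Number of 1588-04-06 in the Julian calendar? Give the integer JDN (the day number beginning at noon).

2301171

In the Gregorian calendar the same day is 16 April 1588.
JDN 2451545 is 1 January 2000 CE (Gregorian); the target day is −150374 days from there, so JDN = 2301171.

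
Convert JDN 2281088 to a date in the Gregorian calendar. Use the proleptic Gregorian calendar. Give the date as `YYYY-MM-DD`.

Counting from JDN 2299161 = 15 Oct 1582 gives an offset of -18073 days.

1533-04-22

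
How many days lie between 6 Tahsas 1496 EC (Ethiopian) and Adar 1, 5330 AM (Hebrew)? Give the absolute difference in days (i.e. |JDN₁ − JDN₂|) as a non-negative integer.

24172

First date → JDN 2270365; second date → JDN 2294537.
The interval is |2270365 − 2294537| = 24172 days.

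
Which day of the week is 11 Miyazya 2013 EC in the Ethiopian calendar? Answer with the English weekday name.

Equivalently 19 April 2021 Gregorian, JDN 2459324.
JDN 2459324 mod 7 = 0, and JDN 0 was a Monday, so this is a Monday.

Monday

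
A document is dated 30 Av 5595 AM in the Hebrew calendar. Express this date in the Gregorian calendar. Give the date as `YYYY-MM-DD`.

1835-08-25

Both dates share Julian Day Number 2391516; in the Gregorian calendar that is 25 August 1835 CE.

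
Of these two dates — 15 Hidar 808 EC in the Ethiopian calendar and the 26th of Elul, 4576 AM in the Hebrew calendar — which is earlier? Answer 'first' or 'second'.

first

Converting both to JDN: 2019052 vs 2019338; the smaller is the first.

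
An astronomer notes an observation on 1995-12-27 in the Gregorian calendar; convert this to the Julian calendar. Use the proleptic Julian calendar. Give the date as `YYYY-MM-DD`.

1995-12-14

The Julian–Gregorian offset here is 13 days (Julian trailing).
27 December 1995 Gregorian − 13 days → 14 December 1995 Julian.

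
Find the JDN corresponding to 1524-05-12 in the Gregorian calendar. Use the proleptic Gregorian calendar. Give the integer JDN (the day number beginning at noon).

JDN 2451545 is 1 January 2000 CE (Gregorian); the target day is −173724 days from there, so JDN = 2277821.

2277821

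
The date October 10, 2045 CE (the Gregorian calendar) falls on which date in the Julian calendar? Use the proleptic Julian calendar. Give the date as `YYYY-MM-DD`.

For dates in this range the Gregorian date is 13 days ahead of the Julian.
10 October 2045 Gregorian − 13 days → 27 September 2045 Julian.

2045-09-27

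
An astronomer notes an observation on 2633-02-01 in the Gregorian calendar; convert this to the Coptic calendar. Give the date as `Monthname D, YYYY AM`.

Tobi 19, 2349 AM

Julian Day Number of the source date = 2682775.
Converting JDN 2682775 to the Coptic calendar gives 19 Tobi 2349 AM.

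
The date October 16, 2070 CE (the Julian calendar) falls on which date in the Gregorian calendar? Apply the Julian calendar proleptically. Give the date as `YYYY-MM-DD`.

2070-10-29

At this point the Julian calendar is 13 days behind the Gregorian.
16 October 2070 Julian + 13 days → 29 October 2070 Gregorian.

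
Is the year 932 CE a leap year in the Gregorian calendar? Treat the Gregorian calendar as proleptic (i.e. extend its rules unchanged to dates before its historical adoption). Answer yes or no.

yes

932 is divisible by 4 and not by 100, so it is a leap year.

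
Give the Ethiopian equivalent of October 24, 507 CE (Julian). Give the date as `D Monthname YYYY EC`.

Julian Day Number of the source date = 1906536.
Converting JDN 1906536 to the Ethiopian calendar gives 26 Tikimt 500 EC.

26 Tikimt 500 EC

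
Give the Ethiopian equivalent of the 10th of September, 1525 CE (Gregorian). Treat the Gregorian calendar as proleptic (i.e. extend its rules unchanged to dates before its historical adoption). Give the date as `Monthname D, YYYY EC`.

Julian Day Number of the source date = 2278307.
Converting JDN 2278307 to the Ethiopian calendar gives 3 Meskerem 1518 EC.

Meskerem 3, 1518 EC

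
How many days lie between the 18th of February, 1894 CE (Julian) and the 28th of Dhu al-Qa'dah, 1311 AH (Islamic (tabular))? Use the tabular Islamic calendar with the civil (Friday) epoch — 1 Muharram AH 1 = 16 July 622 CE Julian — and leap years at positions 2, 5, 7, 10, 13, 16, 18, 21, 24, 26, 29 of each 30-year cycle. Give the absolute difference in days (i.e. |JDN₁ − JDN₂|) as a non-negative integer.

92

First date → JDN 2412890; second date → JDN 2412982.
The interval is |2412890 − 2412982| = 92 days.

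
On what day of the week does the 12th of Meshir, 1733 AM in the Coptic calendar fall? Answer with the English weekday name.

Sunday

Equivalently 19 February 2017 Gregorian, JDN 2457804.
2457804 ≡ 6 (mod 7); counting from Monday = 0 gives Sunday.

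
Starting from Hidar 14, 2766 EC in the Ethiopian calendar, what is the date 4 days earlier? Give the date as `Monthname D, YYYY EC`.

The starting date is JDN 2734210; 2734210 − 4 = 2734206.
JDN 2734206 corresponds to Hidar 10, 2766 EC.

Hidar 10, 2766 EC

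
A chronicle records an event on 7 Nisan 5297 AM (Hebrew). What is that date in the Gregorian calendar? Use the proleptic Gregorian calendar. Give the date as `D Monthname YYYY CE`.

29 March 1537 CE

Julian Day Number of the source date = 2282525.
Converting JDN 2282525 to the Gregorian calendar gives 29 March 1537 CE.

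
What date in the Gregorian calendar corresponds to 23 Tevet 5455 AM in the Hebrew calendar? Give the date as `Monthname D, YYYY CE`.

Both dates share Julian Day Number 2340156; in the Gregorian calendar that is 10 January 1695 CE.

January 10, 1695 CE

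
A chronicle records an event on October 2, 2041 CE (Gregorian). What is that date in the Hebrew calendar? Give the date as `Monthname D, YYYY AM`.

Julian Day Number of the source date = 2466795.
Converting JDN 2466795 to the Hebrew calendar gives 7 Tishrei 5802 AM.

Tishrei 7, 5802 AM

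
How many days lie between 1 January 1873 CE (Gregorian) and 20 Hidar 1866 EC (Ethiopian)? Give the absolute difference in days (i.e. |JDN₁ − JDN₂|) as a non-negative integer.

First date → JDN 2405160; second date → JDN 2405491.
The interval is |2405160 − 2405491| = 331 days.

331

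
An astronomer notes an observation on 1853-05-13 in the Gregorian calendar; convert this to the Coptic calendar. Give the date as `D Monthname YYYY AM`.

Julian Day Number of the source date = 2397987.
Converting JDN 2397987 to the Coptic calendar gives 6 Pashons 1569 AM.

6 Pashons 1569 AM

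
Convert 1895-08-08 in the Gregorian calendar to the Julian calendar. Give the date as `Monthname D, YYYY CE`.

July 27, 1895 CE

At this point the Julian calendar is 12 days behind the Gregorian.
8 August 1895 Gregorian − 12 days → 27 July 1895 Julian.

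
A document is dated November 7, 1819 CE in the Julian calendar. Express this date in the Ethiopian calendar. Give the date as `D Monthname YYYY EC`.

Both dates share Julian Day Number 2385758; in the Ethiopian calendar that is 10 Hidar 1812 EC.

10 Hidar 1812 EC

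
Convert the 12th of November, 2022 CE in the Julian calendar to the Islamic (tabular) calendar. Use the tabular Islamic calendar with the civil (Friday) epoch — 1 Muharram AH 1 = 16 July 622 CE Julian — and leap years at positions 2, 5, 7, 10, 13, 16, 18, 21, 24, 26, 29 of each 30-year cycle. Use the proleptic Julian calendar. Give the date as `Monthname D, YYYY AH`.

The source date corresponds to 25 November 2022 in the Gregorian calendar (JDN 2459909).
That day falls on 1 Jumada al-Awwal 1444 AH in the tabular Islamic calendar.

Jumada al-Awwal 1, 1444 AH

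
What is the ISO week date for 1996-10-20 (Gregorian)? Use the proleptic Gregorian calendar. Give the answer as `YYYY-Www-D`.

The weekday is Sunday (ISO weekday 7).
That Sunday belongs to ISO week 42 of ISO year 1996.

1996-W42-7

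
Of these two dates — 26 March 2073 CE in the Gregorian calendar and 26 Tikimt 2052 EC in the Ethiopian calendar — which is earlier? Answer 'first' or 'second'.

second

The two dates have Julian Day Numbers 2478293 and 2473404 respectively.
Since 2473404 < 2478293, the second date comes first.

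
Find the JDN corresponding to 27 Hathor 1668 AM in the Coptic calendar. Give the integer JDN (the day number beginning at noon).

Equivalently 7 December 1951 (Gregorian).
JDN 2400001 is 17 November 1858 CE (Gregorian), MJD 0; the target day is +33987 days from there, so JDN = 2433988.

2433988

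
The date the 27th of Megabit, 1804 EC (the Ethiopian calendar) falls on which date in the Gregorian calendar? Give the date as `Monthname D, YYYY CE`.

April 4, 1812 CE

Julian Day Number of the source date = 2382973.
Converting JDN 2382973 to the Gregorian calendar gives 4 April 1812 CE.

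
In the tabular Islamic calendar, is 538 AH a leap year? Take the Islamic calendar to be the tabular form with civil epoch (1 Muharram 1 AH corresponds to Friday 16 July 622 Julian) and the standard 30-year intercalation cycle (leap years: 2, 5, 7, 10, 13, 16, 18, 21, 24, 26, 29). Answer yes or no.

no

Year 538 AH is year 28 of its 30-year cycle; leap positions are 2, 5, 7, 10, 13, 16, 18, 21, 24, 26, 29, so it is a common year (354 days).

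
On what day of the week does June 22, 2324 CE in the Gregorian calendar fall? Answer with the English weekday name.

Since JDN mod 7 = 6 (0 = Monday), the day is Sunday.

Sunday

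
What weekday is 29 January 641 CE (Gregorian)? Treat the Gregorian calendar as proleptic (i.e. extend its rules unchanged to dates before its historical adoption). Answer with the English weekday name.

Friday

Since JDN mod 7 = 4 (0 = Monday), the day is Friday.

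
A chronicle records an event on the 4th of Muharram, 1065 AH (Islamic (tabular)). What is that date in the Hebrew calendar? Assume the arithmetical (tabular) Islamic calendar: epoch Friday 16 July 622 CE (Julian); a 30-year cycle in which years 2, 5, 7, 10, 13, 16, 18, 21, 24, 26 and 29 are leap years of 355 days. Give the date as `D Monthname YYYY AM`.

4 Kislev 5415 AM

The source date corresponds to 14 November 1654 in the Gregorian calendar (JDN 2325489).
That day falls on 4 Kislev 5415 AM in the Hebrew calendar.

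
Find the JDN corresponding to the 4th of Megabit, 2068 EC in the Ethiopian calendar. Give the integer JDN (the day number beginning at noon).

Equivalently 13 March 2076 (Gregorian).
JDN 2451545 is 1 January 2000 CE (Gregorian); the target day is +27831 days from there, so JDN = 2479376.

2479376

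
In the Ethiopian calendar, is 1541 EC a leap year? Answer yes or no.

1541 mod 4 = 1; in the Ethiopian calendar a year is leap when year mod 4 = 3, so it is a common year.

no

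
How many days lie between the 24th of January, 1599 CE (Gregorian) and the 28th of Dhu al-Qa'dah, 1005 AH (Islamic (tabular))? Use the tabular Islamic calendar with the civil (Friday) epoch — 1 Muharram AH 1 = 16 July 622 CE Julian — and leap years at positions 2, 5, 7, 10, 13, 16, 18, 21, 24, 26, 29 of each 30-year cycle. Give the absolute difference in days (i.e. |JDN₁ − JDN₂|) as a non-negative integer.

560

First date → JDN 2305106; second date → JDN 2304546.
The interval is |2305106 − 2304546| = 560 days.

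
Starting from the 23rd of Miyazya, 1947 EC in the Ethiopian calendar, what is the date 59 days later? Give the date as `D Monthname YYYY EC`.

22 Sene 1947 EC

JDN of the 23rd of Miyazya, 1947 EC = 2435229.
2435229 + 59 = 2435288.
JDN 2435288 in the Ethiopian calendar is 22 Sene 1947 EC.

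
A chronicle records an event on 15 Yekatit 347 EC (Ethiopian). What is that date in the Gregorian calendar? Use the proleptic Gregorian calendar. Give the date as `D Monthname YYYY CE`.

Both dates share Julian Day Number 1850761; in the Gregorian calendar that is 10 February 355 CE.

10 February 355 CE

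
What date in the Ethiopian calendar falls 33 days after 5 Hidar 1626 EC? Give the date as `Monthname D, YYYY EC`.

The starting date is JDN 2317816; 2317816 + 33 = 2317849.
JDN 2317849 corresponds to Tahsas 8, 1626 EC.

Tahsas 8, 1626 EC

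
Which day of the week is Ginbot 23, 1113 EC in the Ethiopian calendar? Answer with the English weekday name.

Wednesday

This is JDN 2130641 (25 May 1121 Gregorian).
2130641 ≡ 2 (mod 7); counting from Monday = 0 gives Wednesday.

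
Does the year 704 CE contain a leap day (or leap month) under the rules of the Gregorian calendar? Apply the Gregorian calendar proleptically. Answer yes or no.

704 is divisible by 4 and not by 100, so it is a leap year.

yes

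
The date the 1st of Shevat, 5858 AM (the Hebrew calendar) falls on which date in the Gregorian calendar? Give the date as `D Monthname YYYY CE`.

Both dates share Julian Day Number 2487343; in the Gregorian calendar that is 4 January 2098 CE.

4 January 2098 CE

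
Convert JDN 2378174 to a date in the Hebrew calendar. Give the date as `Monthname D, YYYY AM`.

Adar I 7, 5559 AM

JDN 2378174 is 12 February 1799 in the Gregorian calendar.
In the Hebrew calendar that day is Adar I 7, 5559 AM.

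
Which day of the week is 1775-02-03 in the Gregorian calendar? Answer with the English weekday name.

Friday

JDN 2369399 mod 7 = 4, and JDN 0 was a Monday, so this is a Friday.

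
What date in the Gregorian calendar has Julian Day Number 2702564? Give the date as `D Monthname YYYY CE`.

8 April 2687 CE

JDN 2451545 is 1 Jan 2000; 2702564 is +251019 days from there.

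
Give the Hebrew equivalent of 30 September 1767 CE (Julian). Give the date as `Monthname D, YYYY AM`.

Tishrei 18, 5528 AM

Both dates share Julian Day Number 2366727; in the Hebrew calendar that is 18 Tishrei 5528 AM.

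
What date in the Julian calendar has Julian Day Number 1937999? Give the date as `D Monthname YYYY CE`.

14 December 593 CE

JDN 1937999 is 16 December 593 in the proleptic Gregorian calendar.
In the Julian calendar that day is 14 December 593 CE.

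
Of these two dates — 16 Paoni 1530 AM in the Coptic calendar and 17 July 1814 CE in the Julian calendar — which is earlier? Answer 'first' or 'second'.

first

Converting both to JDN: 2383782 vs 2383819; the smaller is the first.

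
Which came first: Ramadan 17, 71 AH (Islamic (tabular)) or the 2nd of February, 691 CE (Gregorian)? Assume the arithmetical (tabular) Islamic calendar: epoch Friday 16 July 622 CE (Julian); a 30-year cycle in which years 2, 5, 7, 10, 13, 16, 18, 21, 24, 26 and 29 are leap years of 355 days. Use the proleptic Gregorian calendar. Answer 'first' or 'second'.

second

Converting both to JDN: 1973498 vs 1973475; the smaller is the second.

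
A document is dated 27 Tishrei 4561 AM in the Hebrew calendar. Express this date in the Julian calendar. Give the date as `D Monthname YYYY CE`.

20 October 800 CE

The source date corresponds to 24 October 800 in the proleptic Gregorian calendar (JDN 2013551).
That day falls on 20 October 800 CE in the Julian calendar.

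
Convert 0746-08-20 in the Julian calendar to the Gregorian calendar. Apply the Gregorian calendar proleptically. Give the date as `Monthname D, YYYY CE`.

August 24, 746 CE

For dates in this range the Gregorian date is 4 days ahead of the Julian.
20 August 746 Julian + 4 days → 24 August 746 Gregorian.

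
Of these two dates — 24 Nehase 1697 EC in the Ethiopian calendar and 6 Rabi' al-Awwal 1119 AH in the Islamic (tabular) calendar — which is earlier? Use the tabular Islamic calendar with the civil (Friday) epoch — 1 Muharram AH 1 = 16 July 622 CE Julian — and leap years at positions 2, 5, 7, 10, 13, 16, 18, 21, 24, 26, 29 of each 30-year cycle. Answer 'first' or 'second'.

first

First date → JDN 2344038; second date → JDN 2344686.
JDN 2344038 < JDN 2344686, so the first date is earlier.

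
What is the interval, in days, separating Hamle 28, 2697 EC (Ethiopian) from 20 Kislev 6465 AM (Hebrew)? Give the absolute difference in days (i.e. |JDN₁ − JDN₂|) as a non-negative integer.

244

First date → JDN 2709262; second date → JDN 2709018.
The interval is |2709262 − 2709018| = 244 days.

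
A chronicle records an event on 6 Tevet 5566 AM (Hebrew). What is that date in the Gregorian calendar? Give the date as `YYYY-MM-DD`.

Both dates share Julian Day Number 2380683; in the Gregorian calendar that is 27 December 1805 CE.

1805-12-27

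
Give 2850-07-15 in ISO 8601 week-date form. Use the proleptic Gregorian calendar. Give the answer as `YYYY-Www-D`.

The weekday is Friday (ISO weekday 5).
That Friday belongs to ISO week 28 of ISO year 2850.

2850-W28-5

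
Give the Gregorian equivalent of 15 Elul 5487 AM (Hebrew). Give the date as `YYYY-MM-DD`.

1727-09-01

Julian Day Number of the source date = 2352077.
Converting JDN 2352077 to the Gregorian calendar gives 1 September 1727 CE.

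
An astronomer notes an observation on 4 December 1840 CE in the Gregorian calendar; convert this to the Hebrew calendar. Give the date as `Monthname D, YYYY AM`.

Kislev 9, 5601 AM

Both dates share Julian Day Number 2393444; in the Hebrew calendar that is 9 Kislev 5601 AM.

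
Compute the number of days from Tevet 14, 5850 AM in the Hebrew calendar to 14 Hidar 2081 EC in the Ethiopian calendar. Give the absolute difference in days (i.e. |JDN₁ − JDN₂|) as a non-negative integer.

389

First date → JDN 2484403; second date → JDN 2484014.
The interval is |2484403 − 2484014| = 389 days.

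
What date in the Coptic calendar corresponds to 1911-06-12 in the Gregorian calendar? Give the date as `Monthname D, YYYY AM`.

Julian Day Number of the source date = 2419200.
Converting JDN 2419200 to the Coptic calendar gives 5 Paoni 1627 AM.

Paoni 5, 1627 AM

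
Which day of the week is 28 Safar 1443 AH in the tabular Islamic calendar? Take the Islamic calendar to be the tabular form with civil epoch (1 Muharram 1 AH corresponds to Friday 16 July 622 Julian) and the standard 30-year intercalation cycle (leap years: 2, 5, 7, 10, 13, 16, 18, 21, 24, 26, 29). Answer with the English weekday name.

Wednesday

Equivalently 6 October 2021 Gregorian, JDN 2459494.
2459494 ≡ 2 (mod 7); counting from Monday = 0 gives Wednesday.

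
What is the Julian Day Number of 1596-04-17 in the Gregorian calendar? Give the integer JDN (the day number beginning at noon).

JDN 2400001 is 17 November 1858 CE (Gregorian), MJD 0; the target day is −95907 days from there, so JDN = 2304094.

2304094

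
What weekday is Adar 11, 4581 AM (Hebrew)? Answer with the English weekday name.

Monday

Equivalently 22 February 821 Gregorian, JDN 2020977.
2020977 ≡ 0 (mod 7); counting from Monday = 0 gives Monday.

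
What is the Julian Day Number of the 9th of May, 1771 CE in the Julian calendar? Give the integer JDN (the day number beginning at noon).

Equivalently 20 May 1771 (Gregorian).
JDN 2451545 is 1 January 2000 CE (Gregorian); the target day is −83501 days from there, so JDN = 2368044.

2368044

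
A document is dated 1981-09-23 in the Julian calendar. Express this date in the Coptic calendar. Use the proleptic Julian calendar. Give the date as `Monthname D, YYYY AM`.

Thout 26, 1698 AM

Julian Day Number of the source date = 2444884.
Converting JDN 2444884 to the Coptic calendar gives 26 Thout 1698 AM.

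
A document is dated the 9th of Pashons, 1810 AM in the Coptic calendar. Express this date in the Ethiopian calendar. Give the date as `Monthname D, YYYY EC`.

Both dates share Julian Day Number 2486015; in the Ethiopian calendar that is 9 Ginbot 2086 EC.

Ginbot 9, 2086 EC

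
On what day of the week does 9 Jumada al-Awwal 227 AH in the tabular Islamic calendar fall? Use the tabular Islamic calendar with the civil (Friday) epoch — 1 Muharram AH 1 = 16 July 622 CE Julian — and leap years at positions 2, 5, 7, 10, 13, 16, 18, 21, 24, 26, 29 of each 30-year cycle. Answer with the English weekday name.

Equivalently 28 February 842 Gregorian, JDN 2028653.
2028653 ≡ 4 (mod 7); counting from Monday = 0 gives Friday.

Friday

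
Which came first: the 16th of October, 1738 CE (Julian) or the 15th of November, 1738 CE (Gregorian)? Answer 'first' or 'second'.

first

Converting both to JDN: 2356151 vs 2356170; the smaller is the first.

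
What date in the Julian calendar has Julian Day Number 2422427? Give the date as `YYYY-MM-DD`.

JDN 2422427 is 12 April 1920 in the Gregorian calendar.
In the Julian calendar that day is 1920-03-30.

1920-03-30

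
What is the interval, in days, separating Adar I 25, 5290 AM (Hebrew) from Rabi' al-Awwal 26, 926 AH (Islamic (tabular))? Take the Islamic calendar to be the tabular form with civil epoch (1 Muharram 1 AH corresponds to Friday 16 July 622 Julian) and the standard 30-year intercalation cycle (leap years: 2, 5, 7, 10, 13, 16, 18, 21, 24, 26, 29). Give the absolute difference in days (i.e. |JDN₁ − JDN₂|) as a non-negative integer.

3630

First date → JDN 2279943; second date → JDN 2276313.
The interval is |2279943 − 2276313| = 3630 days.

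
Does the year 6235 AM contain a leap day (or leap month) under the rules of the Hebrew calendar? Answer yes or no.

Hebrew year 6235 is year 3 of its 19-year Metonic cycle; leap years are at positions 3, 6, 8, 11, 14, 17, 19, so it is a leap year (13 months).

yes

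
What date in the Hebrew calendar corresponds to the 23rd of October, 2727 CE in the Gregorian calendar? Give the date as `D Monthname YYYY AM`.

16 Tishrei 6488 AM

Julian Day Number of the source date = 2717371.
Converting JDN 2717371 to the Hebrew calendar gives 16 Tishrei 6488 AM.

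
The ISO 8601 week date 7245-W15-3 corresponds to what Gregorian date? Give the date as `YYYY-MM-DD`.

ISO week 1 of 7245 is the week containing the first Thursday of 7245.
Week 15, day 3 (Wednesday) lands on 7245-04-12.

7245-04-12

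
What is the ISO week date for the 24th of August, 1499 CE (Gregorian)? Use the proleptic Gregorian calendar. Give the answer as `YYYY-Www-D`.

The weekday is Thursday (ISO weekday 4).
That Thursday belongs to ISO week 34 of ISO year 1499.

1499-W34-4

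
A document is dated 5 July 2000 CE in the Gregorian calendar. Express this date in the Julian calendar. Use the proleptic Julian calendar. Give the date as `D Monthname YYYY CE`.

At this point the Julian calendar is 13 days behind the Gregorian.
5 July 2000 Gregorian − 13 days → 22 June 2000 Julian.

22 June 2000 CE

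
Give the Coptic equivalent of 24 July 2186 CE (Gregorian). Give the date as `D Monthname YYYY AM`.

16 Epip 1902 AM

Julian Day Number of the source date = 2519685.
Converting JDN 2519685 to the Coptic calendar gives 16 Epip 1902 AM.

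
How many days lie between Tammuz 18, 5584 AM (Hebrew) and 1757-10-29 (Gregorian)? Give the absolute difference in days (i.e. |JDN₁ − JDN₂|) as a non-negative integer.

First date → JDN 2387457; second date → JDN 2363093.
The interval is |2387457 − 2363093| = 24364 days.

24364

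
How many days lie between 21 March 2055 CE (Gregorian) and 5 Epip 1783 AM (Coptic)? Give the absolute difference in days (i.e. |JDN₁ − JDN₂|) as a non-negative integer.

First date → JDN 2471713; second date → JDN 2476209.
The interval is |2471713 − 2476209| = 4496 days.

4496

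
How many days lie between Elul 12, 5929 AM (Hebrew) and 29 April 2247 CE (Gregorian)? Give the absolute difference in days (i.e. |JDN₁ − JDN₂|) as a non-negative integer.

First date → JDN 2513517; second date → JDN 2541878.
The interval is |2513517 − 2541878| = 28361 days.

28361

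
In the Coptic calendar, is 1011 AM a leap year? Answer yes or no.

1011 mod 4 = 3; in the Coptic calendar a year is leap when year mod 4 = 3, so it is a leap year.

yes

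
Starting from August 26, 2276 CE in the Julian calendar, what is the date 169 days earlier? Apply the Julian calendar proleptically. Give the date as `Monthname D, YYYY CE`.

Counting 169 days back from JDN 2552605 reaches JDN 2552436, which is March 10, 2276 CE.

March 10, 2276 CE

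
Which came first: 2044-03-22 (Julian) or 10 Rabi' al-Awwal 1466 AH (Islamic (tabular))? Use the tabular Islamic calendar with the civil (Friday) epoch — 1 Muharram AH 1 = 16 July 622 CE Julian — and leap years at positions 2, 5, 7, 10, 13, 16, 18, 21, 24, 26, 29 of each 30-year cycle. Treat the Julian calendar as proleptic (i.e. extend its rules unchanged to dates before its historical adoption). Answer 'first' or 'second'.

second

Converting both to JDN: 2467710 vs 2467655; the smaller is the second.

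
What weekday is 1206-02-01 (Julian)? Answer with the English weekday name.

This is JDN 2161581 (8 February 1206 Gregorian).
Since JDN mod 7 = 2 (0 = Monday), the day is Wednesday.

Wednesday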